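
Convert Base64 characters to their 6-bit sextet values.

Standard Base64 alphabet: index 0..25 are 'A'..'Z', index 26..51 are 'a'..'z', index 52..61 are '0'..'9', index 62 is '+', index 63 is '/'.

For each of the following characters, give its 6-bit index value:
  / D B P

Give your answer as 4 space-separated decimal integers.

Answer: 63 3 1 15

Derivation:
'/': index 63
'D': A..Z range, ord('D') − ord('A') = 3
'B': A..Z range, ord('B') − ord('A') = 1
'P': A..Z range, ord('P') − ord('A') = 15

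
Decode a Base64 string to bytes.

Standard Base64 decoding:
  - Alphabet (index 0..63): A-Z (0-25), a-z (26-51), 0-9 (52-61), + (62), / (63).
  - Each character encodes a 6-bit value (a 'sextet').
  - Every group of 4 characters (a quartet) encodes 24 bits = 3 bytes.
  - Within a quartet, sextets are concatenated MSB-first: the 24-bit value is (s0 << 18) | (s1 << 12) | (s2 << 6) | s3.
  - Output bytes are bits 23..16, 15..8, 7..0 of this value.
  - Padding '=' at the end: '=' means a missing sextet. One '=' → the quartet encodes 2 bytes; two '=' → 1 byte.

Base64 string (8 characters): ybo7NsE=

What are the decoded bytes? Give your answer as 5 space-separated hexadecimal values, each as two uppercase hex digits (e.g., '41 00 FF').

After char 0 ('y'=50): chars_in_quartet=1 acc=0x32 bytes_emitted=0
After char 1 ('b'=27): chars_in_quartet=2 acc=0xC9B bytes_emitted=0
After char 2 ('o'=40): chars_in_quartet=3 acc=0x326E8 bytes_emitted=0
After char 3 ('7'=59): chars_in_quartet=4 acc=0xC9BA3B -> emit C9 BA 3B, reset; bytes_emitted=3
After char 4 ('N'=13): chars_in_quartet=1 acc=0xD bytes_emitted=3
After char 5 ('s'=44): chars_in_quartet=2 acc=0x36C bytes_emitted=3
After char 6 ('E'=4): chars_in_quartet=3 acc=0xDB04 bytes_emitted=3
Padding '=': partial quartet acc=0xDB04 -> emit 36 C1; bytes_emitted=5

Answer: C9 BA 3B 36 C1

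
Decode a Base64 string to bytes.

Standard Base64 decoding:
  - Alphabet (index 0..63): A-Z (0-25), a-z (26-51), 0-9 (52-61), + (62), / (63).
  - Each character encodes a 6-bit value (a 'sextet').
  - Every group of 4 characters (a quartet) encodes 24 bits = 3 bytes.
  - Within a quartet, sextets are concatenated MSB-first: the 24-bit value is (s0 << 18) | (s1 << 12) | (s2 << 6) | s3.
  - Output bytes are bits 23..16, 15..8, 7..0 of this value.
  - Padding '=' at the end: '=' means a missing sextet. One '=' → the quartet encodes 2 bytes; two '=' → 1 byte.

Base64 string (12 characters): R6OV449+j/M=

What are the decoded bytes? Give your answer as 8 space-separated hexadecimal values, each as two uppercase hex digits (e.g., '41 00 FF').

Answer: 47 A3 95 E3 8F 7E 8F F3

Derivation:
After char 0 ('R'=17): chars_in_quartet=1 acc=0x11 bytes_emitted=0
After char 1 ('6'=58): chars_in_quartet=2 acc=0x47A bytes_emitted=0
After char 2 ('O'=14): chars_in_quartet=3 acc=0x11E8E bytes_emitted=0
After char 3 ('V'=21): chars_in_quartet=4 acc=0x47A395 -> emit 47 A3 95, reset; bytes_emitted=3
After char 4 ('4'=56): chars_in_quartet=1 acc=0x38 bytes_emitted=3
After char 5 ('4'=56): chars_in_quartet=2 acc=0xE38 bytes_emitted=3
After char 6 ('9'=61): chars_in_quartet=3 acc=0x38E3D bytes_emitted=3
After char 7 ('+'=62): chars_in_quartet=4 acc=0xE38F7E -> emit E3 8F 7E, reset; bytes_emitted=6
After char 8 ('j'=35): chars_in_quartet=1 acc=0x23 bytes_emitted=6
After char 9 ('/'=63): chars_in_quartet=2 acc=0x8FF bytes_emitted=6
After char 10 ('M'=12): chars_in_quartet=3 acc=0x23FCC bytes_emitted=6
Padding '=': partial quartet acc=0x23FCC -> emit 8F F3; bytes_emitted=8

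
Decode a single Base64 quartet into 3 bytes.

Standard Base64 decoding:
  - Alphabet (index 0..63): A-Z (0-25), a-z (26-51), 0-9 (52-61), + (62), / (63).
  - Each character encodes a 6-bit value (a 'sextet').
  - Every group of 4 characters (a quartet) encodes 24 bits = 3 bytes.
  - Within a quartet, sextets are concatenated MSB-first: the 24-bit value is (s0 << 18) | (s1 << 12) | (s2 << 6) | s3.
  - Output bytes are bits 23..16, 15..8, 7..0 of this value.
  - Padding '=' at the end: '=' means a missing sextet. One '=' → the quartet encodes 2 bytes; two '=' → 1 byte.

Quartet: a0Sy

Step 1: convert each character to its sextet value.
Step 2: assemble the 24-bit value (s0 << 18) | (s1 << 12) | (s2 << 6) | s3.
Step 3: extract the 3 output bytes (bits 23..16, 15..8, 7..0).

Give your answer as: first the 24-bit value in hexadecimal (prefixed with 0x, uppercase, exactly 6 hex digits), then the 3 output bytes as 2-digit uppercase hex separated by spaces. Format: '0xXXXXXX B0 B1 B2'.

Sextets: a=26, 0=52, S=18, y=50
24-bit: (26<<18) | (52<<12) | (18<<6) | 50
      = 0x680000 | 0x034000 | 0x000480 | 0x000032
      = 0x6B44B2
Bytes: (v>>16)&0xFF=6B, (v>>8)&0xFF=44, v&0xFF=B2

Answer: 0x6B44B2 6B 44 B2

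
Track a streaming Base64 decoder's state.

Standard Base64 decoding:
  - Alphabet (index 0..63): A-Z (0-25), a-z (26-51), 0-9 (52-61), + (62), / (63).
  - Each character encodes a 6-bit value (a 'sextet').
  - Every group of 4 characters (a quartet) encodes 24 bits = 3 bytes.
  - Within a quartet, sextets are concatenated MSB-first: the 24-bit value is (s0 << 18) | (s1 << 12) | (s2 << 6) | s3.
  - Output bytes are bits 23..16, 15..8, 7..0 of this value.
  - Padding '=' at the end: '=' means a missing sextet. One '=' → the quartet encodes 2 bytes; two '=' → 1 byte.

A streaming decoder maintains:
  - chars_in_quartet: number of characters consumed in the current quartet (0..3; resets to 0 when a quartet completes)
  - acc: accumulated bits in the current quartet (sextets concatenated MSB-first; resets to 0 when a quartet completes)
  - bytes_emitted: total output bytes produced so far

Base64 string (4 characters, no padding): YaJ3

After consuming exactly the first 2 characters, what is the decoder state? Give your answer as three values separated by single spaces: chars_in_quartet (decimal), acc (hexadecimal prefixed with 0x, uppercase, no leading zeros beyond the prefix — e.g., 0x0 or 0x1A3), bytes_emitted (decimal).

Answer: 2 0x61A 0

Derivation:
After char 0 ('Y'=24): chars_in_quartet=1 acc=0x18 bytes_emitted=0
After char 1 ('a'=26): chars_in_quartet=2 acc=0x61A bytes_emitted=0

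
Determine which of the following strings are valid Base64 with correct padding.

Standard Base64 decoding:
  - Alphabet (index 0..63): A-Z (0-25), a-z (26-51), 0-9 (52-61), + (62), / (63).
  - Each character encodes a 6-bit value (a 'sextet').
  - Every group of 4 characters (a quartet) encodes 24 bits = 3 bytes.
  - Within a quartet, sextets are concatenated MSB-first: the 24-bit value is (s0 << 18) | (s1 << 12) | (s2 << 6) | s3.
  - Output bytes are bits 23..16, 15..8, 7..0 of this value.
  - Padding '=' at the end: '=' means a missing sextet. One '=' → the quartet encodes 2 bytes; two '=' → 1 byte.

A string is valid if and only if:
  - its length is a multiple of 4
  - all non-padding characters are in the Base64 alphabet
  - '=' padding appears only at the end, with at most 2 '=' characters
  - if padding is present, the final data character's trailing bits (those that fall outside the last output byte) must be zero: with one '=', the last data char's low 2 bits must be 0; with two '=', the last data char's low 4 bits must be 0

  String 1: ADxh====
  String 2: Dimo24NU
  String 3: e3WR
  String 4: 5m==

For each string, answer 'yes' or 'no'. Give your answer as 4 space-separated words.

String 1: 'ADxh====' → invalid (4 pad chars (max 2))
String 2: 'Dimo24NU' → valid
String 3: 'e3WR' → valid
String 4: '5m==' → invalid (bad trailing bits)

Answer: no yes yes no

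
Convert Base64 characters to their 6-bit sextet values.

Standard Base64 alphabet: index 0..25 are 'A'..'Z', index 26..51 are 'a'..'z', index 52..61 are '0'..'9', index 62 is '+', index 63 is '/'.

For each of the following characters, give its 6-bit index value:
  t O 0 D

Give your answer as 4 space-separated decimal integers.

Answer: 45 14 52 3

Derivation:
't': a..z range, 26 + ord('t') − ord('a') = 45
'O': A..Z range, ord('O') − ord('A') = 14
'0': 0..9 range, 52 + ord('0') − ord('0') = 52
'D': A..Z range, ord('D') − ord('A') = 3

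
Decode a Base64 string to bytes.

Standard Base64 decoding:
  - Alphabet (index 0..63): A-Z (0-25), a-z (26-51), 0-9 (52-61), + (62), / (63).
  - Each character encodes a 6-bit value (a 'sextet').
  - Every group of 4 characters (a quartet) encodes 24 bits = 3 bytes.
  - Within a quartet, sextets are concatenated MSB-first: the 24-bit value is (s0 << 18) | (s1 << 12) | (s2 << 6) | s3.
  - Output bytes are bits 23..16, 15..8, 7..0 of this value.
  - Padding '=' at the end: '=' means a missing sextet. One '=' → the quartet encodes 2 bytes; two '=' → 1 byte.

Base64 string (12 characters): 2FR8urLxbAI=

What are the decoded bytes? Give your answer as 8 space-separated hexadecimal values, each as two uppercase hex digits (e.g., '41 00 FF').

After char 0 ('2'=54): chars_in_quartet=1 acc=0x36 bytes_emitted=0
After char 1 ('F'=5): chars_in_quartet=2 acc=0xD85 bytes_emitted=0
After char 2 ('R'=17): chars_in_quartet=3 acc=0x36151 bytes_emitted=0
After char 3 ('8'=60): chars_in_quartet=4 acc=0xD8547C -> emit D8 54 7C, reset; bytes_emitted=3
After char 4 ('u'=46): chars_in_quartet=1 acc=0x2E bytes_emitted=3
After char 5 ('r'=43): chars_in_quartet=2 acc=0xBAB bytes_emitted=3
After char 6 ('L'=11): chars_in_quartet=3 acc=0x2EACB bytes_emitted=3
After char 7 ('x'=49): chars_in_quartet=4 acc=0xBAB2F1 -> emit BA B2 F1, reset; bytes_emitted=6
After char 8 ('b'=27): chars_in_quartet=1 acc=0x1B bytes_emitted=6
After char 9 ('A'=0): chars_in_quartet=2 acc=0x6C0 bytes_emitted=6
After char 10 ('I'=8): chars_in_quartet=3 acc=0x1B008 bytes_emitted=6
Padding '=': partial quartet acc=0x1B008 -> emit 6C 02; bytes_emitted=8

Answer: D8 54 7C BA B2 F1 6C 02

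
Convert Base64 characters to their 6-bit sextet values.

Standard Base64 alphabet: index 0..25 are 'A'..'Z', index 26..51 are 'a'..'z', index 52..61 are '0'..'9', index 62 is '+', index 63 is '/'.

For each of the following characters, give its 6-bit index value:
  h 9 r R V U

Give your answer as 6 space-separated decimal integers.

Answer: 33 61 43 17 21 20

Derivation:
'h': a..z range, 26 + ord('h') − ord('a') = 33
'9': 0..9 range, 52 + ord('9') − ord('0') = 61
'r': a..z range, 26 + ord('r') − ord('a') = 43
'R': A..Z range, ord('R') − ord('A') = 17
'V': A..Z range, ord('V') − ord('A') = 21
'U': A..Z range, ord('U') − ord('A') = 20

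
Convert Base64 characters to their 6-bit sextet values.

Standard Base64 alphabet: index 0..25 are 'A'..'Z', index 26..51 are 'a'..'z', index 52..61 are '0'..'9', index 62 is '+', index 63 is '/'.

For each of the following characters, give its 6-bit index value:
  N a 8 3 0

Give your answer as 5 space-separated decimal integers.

Answer: 13 26 60 55 52

Derivation:
'N': A..Z range, ord('N') − ord('A') = 13
'a': a..z range, 26 + ord('a') − ord('a') = 26
'8': 0..9 range, 52 + ord('8') − ord('0') = 60
'3': 0..9 range, 52 + ord('3') − ord('0') = 55
'0': 0..9 range, 52 + ord('0') − ord('0') = 52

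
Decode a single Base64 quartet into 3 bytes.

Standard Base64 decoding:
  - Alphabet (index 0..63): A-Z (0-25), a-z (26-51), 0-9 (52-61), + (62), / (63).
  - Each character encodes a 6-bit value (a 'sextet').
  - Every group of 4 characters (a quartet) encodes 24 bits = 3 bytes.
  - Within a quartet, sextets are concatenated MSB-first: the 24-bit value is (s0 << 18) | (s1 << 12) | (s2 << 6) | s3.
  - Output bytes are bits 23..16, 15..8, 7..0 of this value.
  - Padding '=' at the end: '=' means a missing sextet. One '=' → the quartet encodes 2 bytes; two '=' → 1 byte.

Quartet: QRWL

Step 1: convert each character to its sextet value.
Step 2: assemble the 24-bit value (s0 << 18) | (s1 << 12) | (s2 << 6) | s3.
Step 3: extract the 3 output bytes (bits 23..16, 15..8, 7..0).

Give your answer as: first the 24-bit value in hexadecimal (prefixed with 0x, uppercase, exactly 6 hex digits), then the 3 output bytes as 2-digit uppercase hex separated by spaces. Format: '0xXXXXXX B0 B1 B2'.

Answer: 0x41158B 41 15 8B

Derivation:
Sextets: Q=16, R=17, W=22, L=11
24-bit: (16<<18) | (17<<12) | (22<<6) | 11
      = 0x400000 | 0x011000 | 0x000580 | 0x00000B
      = 0x41158B
Bytes: (v>>16)&0xFF=41, (v>>8)&0xFF=15, v&0xFF=8B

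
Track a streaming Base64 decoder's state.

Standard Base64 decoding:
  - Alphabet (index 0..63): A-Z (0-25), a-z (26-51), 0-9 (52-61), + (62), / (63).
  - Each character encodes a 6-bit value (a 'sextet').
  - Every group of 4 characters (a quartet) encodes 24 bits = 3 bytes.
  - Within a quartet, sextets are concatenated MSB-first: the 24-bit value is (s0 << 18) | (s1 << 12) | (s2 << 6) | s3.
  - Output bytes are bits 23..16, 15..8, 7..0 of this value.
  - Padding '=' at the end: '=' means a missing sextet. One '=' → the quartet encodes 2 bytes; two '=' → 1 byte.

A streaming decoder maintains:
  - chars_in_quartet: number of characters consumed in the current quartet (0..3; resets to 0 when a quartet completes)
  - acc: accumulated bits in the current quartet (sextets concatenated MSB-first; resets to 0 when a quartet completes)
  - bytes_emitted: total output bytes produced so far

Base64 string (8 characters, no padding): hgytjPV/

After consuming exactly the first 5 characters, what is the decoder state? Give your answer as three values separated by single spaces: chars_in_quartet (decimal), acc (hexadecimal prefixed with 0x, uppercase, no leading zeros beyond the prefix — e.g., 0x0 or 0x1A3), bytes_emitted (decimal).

Answer: 1 0x23 3

Derivation:
After char 0 ('h'=33): chars_in_quartet=1 acc=0x21 bytes_emitted=0
After char 1 ('g'=32): chars_in_quartet=2 acc=0x860 bytes_emitted=0
After char 2 ('y'=50): chars_in_quartet=3 acc=0x21832 bytes_emitted=0
After char 3 ('t'=45): chars_in_quartet=4 acc=0x860CAD -> emit 86 0C AD, reset; bytes_emitted=3
After char 4 ('j'=35): chars_in_quartet=1 acc=0x23 bytes_emitted=3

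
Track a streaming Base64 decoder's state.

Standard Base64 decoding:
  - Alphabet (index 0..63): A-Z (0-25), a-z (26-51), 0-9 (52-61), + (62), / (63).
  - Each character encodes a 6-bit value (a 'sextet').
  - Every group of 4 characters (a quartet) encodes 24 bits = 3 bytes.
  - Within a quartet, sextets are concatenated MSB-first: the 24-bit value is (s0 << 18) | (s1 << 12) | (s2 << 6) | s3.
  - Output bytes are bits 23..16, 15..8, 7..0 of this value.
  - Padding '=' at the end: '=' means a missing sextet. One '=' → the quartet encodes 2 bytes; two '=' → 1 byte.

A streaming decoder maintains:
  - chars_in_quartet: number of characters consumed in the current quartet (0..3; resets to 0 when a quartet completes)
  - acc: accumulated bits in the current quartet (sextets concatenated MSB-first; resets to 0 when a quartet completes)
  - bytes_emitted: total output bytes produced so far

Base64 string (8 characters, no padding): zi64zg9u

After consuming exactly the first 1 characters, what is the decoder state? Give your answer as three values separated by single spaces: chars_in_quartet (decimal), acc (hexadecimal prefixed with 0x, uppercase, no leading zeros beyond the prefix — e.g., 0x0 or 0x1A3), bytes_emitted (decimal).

After char 0 ('z'=51): chars_in_quartet=1 acc=0x33 bytes_emitted=0

Answer: 1 0x33 0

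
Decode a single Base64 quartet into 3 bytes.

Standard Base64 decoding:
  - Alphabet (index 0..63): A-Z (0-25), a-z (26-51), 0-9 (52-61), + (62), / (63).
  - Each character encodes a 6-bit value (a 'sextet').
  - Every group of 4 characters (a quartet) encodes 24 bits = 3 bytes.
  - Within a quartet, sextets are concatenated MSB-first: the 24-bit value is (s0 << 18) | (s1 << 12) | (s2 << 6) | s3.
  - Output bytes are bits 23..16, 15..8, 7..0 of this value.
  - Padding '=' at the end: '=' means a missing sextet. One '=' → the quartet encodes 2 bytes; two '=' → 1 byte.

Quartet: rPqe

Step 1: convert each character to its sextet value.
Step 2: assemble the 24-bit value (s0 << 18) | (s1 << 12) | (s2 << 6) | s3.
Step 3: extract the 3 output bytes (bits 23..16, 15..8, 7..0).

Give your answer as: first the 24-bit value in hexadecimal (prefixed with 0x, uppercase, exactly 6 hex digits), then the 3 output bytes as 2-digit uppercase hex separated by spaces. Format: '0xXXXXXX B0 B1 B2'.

Answer: 0xACFA9E AC FA 9E

Derivation:
Sextets: r=43, P=15, q=42, e=30
24-bit: (43<<18) | (15<<12) | (42<<6) | 30
      = 0xAC0000 | 0x00F000 | 0x000A80 | 0x00001E
      = 0xACFA9E
Bytes: (v>>16)&0xFF=AC, (v>>8)&0xFF=FA, v&0xFF=9E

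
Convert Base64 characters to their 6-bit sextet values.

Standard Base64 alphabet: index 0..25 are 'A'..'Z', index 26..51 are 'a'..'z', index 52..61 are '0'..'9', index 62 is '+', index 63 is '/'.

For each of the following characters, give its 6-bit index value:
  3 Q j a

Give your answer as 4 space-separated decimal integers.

'3': 0..9 range, 52 + ord('3') − ord('0') = 55
'Q': A..Z range, ord('Q') − ord('A') = 16
'j': a..z range, 26 + ord('j') − ord('a') = 35
'a': a..z range, 26 + ord('a') − ord('a') = 26

Answer: 55 16 35 26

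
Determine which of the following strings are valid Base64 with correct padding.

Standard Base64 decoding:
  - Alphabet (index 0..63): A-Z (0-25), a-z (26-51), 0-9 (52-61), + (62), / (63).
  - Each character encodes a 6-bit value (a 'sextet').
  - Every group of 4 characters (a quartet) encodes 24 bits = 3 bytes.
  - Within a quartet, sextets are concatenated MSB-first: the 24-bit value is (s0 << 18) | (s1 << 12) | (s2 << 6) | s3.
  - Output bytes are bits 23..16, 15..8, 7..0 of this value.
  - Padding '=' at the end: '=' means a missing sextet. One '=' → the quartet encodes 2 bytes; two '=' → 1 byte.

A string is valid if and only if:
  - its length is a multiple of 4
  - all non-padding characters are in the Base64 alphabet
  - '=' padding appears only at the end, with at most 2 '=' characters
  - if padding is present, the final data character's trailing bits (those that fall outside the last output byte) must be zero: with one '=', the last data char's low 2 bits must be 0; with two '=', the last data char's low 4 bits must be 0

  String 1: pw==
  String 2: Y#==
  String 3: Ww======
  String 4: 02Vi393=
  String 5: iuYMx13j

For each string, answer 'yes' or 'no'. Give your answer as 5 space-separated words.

String 1: 'pw==' → valid
String 2: 'Y#==' → invalid (bad char(s): ['#'])
String 3: 'Ww======' → invalid (6 pad chars (max 2))
String 4: '02Vi393=' → invalid (bad trailing bits)
String 5: 'iuYMx13j' → valid

Answer: yes no no no yes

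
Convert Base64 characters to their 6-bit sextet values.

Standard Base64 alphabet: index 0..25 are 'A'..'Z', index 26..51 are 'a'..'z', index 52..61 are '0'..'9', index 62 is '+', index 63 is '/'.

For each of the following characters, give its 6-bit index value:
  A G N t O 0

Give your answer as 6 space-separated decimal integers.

Answer: 0 6 13 45 14 52

Derivation:
'A': A..Z range, ord('A') − ord('A') = 0
'G': A..Z range, ord('G') − ord('A') = 6
'N': A..Z range, ord('N') − ord('A') = 13
't': a..z range, 26 + ord('t') − ord('a') = 45
'O': A..Z range, ord('O') − ord('A') = 14
'0': 0..9 range, 52 + ord('0') − ord('0') = 52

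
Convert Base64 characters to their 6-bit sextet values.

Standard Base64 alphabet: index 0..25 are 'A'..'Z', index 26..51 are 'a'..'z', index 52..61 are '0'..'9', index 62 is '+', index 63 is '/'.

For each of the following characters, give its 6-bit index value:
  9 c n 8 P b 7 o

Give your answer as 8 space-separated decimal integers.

'9': 0..9 range, 52 + ord('9') − ord('0') = 61
'c': a..z range, 26 + ord('c') − ord('a') = 28
'n': a..z range, 26 + ord('n') − ord('a') = 39
'8': 0..9 range, 52 + ord('8') − ord('0') = 60
'P': A..Z range, ord('P') − ord('A') = 15
'b': a..z range, 26 + ord('b') − ord('a') = 27
'7': 0..9 range, 52 + ord('7') − ord('0') = 59
'o': a..z range, 26 + ord('o') − ord('a') = 40

Answer: 61 28 39 60 15 27 59 40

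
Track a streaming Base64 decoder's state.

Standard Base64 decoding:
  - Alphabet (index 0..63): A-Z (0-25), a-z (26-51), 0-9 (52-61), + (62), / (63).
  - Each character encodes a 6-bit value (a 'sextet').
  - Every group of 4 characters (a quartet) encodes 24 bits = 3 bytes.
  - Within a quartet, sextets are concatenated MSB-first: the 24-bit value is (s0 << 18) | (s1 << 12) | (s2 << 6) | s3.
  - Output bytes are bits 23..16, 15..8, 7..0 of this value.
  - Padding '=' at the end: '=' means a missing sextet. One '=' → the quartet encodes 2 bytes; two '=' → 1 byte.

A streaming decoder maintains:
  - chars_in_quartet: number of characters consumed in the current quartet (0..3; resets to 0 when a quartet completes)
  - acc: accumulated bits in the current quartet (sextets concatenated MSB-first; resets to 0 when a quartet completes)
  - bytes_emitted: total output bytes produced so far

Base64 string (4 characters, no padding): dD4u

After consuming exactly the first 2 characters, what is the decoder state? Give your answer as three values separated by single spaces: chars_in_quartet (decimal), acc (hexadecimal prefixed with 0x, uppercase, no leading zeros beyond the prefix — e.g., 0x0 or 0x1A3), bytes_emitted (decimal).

After char 0 ('d'=29): chars_in_quartet=1 acc=0x1D bytes_emitted=0
After char 1 ('D'=3): chars_in_quartet=2 acc=0x743 bytes_emitted=0

Answer: 2 0x743 0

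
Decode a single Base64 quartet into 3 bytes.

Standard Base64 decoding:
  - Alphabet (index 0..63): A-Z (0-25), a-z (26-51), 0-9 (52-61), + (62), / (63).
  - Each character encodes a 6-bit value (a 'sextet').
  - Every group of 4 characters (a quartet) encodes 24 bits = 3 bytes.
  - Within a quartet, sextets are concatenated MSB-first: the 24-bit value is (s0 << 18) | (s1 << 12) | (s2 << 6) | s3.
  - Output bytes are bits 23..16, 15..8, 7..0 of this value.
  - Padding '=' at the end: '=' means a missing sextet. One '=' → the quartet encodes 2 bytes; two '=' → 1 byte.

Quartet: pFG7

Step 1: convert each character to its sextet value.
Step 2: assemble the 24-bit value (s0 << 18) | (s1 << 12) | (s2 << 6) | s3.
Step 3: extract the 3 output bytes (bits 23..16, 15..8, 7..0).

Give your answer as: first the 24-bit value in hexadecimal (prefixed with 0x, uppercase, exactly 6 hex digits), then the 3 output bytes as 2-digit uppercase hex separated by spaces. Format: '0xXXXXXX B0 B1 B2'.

Answer: 0xA451BB A4 51 BB

Derivation:
Sextets: p=41, F=5, G=6, 7=59
24-bit: (41<<18) | (5<<12) | (6<<6) | 59
      = 0xA40000 | 0x005000 | 0x000180 | 0x00003B
      = 0xA451BB
Bytes: (v>>16)&0xFF=A4, (v>>8)&0xFF=51, v&0xFF=BB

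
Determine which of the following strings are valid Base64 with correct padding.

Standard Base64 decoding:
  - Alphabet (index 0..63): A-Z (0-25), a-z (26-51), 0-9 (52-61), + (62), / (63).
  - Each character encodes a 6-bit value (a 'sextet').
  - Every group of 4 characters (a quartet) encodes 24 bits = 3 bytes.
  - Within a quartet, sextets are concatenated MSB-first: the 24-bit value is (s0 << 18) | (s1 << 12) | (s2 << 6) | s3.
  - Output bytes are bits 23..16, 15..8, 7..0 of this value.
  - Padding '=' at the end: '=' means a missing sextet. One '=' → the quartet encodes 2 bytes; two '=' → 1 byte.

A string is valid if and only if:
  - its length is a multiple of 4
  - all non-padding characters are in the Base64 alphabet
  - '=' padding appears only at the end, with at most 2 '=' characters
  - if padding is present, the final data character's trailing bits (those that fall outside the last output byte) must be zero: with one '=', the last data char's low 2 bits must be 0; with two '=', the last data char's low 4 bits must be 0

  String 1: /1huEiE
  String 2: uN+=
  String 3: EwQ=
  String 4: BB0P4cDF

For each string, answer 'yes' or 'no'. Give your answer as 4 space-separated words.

Answer: no no yes yes

Derivation:
String 1: '/1huEiE' → invalid (len=7 not mult of 4)
String 2: 'uN+=' → invalid (bad trailing bits)
String 3: 'EwQ=' → valid
String 4: 'BB0P4cDF' → valid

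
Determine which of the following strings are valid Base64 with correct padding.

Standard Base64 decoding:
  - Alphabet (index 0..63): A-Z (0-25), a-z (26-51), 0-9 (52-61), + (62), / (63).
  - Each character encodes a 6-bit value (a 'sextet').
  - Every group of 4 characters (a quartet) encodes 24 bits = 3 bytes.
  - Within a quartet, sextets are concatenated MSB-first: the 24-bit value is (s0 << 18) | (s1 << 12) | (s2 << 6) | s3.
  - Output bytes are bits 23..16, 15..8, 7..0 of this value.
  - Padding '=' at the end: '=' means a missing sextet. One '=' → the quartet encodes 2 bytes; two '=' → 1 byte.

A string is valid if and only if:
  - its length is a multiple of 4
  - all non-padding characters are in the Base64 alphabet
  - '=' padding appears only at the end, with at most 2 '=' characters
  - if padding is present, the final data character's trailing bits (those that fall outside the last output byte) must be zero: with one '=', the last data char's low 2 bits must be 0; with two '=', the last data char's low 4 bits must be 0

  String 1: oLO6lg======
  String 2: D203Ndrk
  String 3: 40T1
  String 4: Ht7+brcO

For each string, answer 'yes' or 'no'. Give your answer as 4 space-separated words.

Answer: no yes yes yes

Derivation:
String 1: 'oLO6lg======' → invalid (6 pad chars (max 2))
String 2: 'D203Ndrk' → valid
String 3: '40T1' → valid
String 4: 'Ht7+brcO' → valid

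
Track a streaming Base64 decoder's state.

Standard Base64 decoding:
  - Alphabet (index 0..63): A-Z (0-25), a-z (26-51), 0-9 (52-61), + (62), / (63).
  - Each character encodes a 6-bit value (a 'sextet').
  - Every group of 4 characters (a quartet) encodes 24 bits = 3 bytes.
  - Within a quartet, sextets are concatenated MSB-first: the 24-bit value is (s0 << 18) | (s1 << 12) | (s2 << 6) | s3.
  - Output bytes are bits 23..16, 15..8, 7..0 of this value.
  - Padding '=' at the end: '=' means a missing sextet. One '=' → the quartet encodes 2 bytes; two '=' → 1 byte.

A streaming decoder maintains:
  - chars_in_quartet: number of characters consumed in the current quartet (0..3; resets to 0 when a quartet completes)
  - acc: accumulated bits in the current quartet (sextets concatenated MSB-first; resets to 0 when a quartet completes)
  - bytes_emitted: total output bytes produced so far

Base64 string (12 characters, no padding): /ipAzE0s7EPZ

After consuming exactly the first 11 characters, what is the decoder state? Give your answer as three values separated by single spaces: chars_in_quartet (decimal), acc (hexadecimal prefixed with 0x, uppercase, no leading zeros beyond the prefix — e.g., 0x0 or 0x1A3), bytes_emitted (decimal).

Answer: 3 0x3B10F 6

Derivation:
After char 0 ('/'=63): chars_in_quartet=1 acc=0x3F bytes_emitted=0
After char 1 ('i'=34): chars_in_quartet=2 acc=0xFE2 bytes_emitted=0
After char 2 ('p'=41): chars_in_quartet=3 acc=0x3F8A9 bytes_emitted=0
After char 3 ('A'=0): chars_in_quartet=4 acc=0xFE2A40 -> emit FE 2A 40, reset; bytes_emitted=3
After char 4 ('z'=51): chars_in_quartet=1 acc=0x33 bytes_emitted=3
After char 5 ('E'=4): chars_in_quartet=2 acc=0xCC4 bytes_emitted=3
After char 6 ('0'=52): chars_in_quartet=3 acc=0x33134 bytes_emitted=3
After char 7 ('s'=44): chars_in_quartet=4 acc=0xCC4D2C -> emit CC 4D 2C, reset; bytes_emitted=6
After char 8 ('7'=59): chars_in_quartet=1 acc=0x3B bytes_emitted=6
After char 9 ('E'=4): chars_in_quartet=2 acc=0xEC4 bytes_emitted=6
After char 10 ('P'=15): chars_in_quartet=3 acc=0x3B10F bytes_emitted=6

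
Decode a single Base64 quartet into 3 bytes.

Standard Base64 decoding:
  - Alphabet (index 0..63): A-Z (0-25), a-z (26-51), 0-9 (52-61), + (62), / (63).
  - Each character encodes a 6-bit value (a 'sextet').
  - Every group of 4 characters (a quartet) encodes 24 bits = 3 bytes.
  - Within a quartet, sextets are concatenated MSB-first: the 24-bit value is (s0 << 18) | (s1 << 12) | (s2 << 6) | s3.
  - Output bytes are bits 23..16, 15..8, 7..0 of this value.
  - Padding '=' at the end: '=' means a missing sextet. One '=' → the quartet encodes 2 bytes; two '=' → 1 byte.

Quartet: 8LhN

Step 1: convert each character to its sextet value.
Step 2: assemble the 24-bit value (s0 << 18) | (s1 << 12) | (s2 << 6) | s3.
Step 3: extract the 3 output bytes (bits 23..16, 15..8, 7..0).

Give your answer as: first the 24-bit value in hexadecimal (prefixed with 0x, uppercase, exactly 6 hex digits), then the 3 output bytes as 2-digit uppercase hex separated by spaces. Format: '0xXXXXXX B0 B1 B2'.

Sextets: 8=60, L=11, h=33, N=13
24-bit: (60<<18) | (11<<12) | (33<<6) | 13
      = 0xF00000 | 0x00B000 | 0x000840 | 0x00000D
      = 0xF0B84D
Bytes: (v>>16)&0xFF=F0, (v>>8)&0xFF=B8, v&0xFF=4D

Answer: 0xF0B84D F0 B8 4D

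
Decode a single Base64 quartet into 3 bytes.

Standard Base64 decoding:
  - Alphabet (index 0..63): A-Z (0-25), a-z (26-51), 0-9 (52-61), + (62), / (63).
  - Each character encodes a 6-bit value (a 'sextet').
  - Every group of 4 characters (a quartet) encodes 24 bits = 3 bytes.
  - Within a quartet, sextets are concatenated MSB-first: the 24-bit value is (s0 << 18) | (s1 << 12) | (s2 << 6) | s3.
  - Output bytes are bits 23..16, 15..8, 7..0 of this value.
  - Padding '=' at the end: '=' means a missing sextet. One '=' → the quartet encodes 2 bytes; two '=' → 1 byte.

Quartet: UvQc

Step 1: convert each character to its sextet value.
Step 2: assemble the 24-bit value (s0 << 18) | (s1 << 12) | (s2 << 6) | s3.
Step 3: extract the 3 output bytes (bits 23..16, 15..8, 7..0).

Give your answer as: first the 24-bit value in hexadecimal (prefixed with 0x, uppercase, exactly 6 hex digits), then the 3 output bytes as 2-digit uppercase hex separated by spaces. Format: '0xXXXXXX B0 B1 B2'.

Answer: 0x52F41C 52 F4 1C

Derivation:
Sextets: U=20, v=47, Q=16, c=28
24-bit: (20<<18) | (47<<12) | (16<<6) | 28
      = 0x500000 | 0x02F000 | 0x000400 | 0x00001C
      = 0x52F41C
Bytes: (v>>16)&0xFF=52, (v>>8)&0xFF=F4, v&0xFF=1C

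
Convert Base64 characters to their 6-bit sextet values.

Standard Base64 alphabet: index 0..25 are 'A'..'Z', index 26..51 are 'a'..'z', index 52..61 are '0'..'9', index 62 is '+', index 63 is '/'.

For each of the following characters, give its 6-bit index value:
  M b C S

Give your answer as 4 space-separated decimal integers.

'M': A..Z range, ord('M') − ord('A') = 12
'b': a..z range, 26 + ord('b') − ord('a') = 27
'C': A..Z range, ord('C') − ord('A') = 2
'S': A..Z range, ord('S') − ord('A') = 18

Answer: 12 27 2 18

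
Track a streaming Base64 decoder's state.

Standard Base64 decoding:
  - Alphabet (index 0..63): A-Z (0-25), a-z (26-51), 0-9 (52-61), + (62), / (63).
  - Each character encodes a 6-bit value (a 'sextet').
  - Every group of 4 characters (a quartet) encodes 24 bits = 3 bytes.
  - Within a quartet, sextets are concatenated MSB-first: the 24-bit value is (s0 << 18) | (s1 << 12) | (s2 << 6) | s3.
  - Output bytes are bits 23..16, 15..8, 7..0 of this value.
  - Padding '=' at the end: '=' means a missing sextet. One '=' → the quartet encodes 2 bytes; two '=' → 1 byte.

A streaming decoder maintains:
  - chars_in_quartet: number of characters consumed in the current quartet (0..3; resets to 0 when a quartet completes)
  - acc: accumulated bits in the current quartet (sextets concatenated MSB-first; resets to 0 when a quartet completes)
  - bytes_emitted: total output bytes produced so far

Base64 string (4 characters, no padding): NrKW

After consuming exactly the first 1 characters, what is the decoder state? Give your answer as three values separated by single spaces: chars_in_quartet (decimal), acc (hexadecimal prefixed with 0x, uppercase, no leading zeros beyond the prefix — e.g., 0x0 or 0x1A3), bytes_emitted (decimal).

Answer: 1 0xD 0

Derivation:
After char 0 ('N'=13): chars_in_quartet=1 acc=0xD bytes_emitted=0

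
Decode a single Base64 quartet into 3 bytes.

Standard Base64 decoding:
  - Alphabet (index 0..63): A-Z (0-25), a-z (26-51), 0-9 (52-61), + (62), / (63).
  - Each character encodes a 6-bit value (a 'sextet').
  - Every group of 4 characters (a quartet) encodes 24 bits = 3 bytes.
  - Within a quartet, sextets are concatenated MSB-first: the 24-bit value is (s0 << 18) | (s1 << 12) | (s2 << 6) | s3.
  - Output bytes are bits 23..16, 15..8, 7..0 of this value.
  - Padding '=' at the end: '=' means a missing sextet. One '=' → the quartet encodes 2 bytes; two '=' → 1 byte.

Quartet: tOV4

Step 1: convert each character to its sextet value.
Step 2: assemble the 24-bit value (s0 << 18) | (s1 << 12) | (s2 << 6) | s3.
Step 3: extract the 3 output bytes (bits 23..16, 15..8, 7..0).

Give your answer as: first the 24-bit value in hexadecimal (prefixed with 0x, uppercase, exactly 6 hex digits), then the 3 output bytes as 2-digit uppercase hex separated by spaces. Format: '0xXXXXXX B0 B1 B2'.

Sextets: t=45, O=14, V=21, 4=56
24-bit: (45<<18) | (14<<12) | (21<<6) | 56
      = 0xB40000 | 0x00E000 | 0x000540 | 0x000038
      = 0xB4E578
Bytes: (v>>16)&0xFF=B4, (v>>8)&0xFF=E5, v&0xFF=78

Answer: 0xB4E578 B4 E5 78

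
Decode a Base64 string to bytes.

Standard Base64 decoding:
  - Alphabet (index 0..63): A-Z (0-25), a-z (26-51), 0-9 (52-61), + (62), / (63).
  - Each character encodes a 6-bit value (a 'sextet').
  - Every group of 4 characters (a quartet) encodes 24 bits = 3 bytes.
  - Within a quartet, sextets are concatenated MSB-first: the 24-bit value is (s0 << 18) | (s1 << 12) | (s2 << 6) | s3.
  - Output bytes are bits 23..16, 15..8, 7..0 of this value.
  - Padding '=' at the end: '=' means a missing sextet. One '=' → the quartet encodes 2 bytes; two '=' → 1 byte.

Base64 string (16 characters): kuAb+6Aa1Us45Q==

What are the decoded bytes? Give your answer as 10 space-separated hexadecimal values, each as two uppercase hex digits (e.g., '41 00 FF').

Answer: 92 E0 1B FB A0 1A D5 4B 38 E5

Derivation:
After char 0 ('k'=36): chars_in_quartet=1 acc=0x24 bytes_emitted=0
After char 1 ('u'=46): chars_in_quartet=2 acc=0x92E bytes_emitted=0
After char 2 ('A'=0): chars_in_quartet=3 acc=0x24B80 bytes_emitted=0
After char 3 ('b'=27): chars_in_quartet=4 acc=0x92E01B -> emit 92 E0 1B, reset; bytes_emitted=3
After char 4 ('+'=62): chars_in_quartet=1 acc=0x3E bytes_emitted=3
After char 5 ('6'=58): chars_in_quartet=2 acc=0xFBA bytes_emitted=3
After char 6 ('A'=0): chars_in_quartet=3 acc=0x3EE80 bytes_emitted=3
After char 7 ('a'=26): chars_in_quartet=4 acc=0xFBA01A -> emit FB A0 1A, reset; bytes_emitted=6
After char 8 ('1'=53): chars_in_quartet=1 acc=0x35 bytes_emitted=6
After char 9 ('U'=20): chars_in_quartet=2 acc=0xD54 bytes_emitted=6
After char 10 ('s'=44): chars_in_quartet=3 acc=0x3552C bytes_emitted=6
After char 11 ('4'=56): chars_in_quartet=4 acc=0xD54B38 -> emit D5 4B 38, reset; bytes_emitted=9
After char 12 ('5'=57): chars_in_quartet=1 acc=0x39 bytes_emitted=9
After char 13 ('Q'=16): chars_in_quartet=2 acc=0xE50 bytes_emitted=9
Padding '==': partial quartet acc=0xE50 -> emit E5; bytes_emitted=10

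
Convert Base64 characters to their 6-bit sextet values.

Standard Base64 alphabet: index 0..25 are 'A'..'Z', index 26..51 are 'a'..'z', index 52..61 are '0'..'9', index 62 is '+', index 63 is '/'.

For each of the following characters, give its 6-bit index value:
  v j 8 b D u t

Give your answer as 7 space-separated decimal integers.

'v': a..z range, 26 + ord('v') − ord('a') = 47
'j': a..z range, 26 + ord('j') − ord('a') = 35
'8': 0..9 range, 52 + ord('8') − ord('0') = 60
'b': a..z range, 26 + ord('b') − ord('a') = 27
'D': A..Z range, ord('D') − ord('A') = 3
'u': a..z range, 26 + ord('u') − ord('a') = 46
't': a..z range, 26 + ord('t') − ord('a') = 45

Answer: 47 35 60 27 3 46 45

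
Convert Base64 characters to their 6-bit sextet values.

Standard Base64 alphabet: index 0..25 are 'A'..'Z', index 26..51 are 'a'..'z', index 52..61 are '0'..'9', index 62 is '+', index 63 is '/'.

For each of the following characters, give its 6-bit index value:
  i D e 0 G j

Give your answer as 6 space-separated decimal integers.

'i': a..z range, 26 + ord('i') − ord('a') = 34
'D': A..Z range, ord('D') − ord('A') = 3
'e': a..z range, 26 + ord('e') − ord('a') = 30
'0': 0..9 range, 52 + ord('0') − ord('0') = 52
'G': A..Z range, ord('G') − ord('A') = 6
'j': a..z range, 26 + ord('j') − ord('a') = 35

Answer: 34 3 30 52 6 35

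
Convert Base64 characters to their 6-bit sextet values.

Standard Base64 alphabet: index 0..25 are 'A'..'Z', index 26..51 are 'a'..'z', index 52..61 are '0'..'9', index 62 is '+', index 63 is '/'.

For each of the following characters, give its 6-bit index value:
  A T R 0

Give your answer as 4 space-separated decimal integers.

'A': A..Z range, ord('A') − ord('A') = 0
'T': A..Z range, ord('T') − ord('A') = 19
'R': A..Z range, ord('R') − ord('A') = 17
'0': 0..9 range, 52 + ord('0') − ord('0') = 52

Answer: 0 19 17 52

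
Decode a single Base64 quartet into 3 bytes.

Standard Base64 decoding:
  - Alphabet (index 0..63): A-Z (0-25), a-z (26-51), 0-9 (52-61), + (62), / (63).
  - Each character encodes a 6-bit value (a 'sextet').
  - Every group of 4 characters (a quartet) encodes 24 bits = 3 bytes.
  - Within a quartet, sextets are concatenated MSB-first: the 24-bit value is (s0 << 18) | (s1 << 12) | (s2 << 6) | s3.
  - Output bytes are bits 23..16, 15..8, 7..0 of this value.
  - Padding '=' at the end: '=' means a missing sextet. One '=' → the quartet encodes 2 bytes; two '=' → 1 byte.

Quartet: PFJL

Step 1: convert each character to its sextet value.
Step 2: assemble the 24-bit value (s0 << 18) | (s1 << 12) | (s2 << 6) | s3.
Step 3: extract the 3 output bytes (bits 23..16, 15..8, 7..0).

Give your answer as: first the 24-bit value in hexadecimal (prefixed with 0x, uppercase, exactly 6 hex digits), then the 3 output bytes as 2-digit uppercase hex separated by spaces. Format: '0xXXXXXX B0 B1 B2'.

Sextets: P=15, F=5, J=9, L=11
24-bit: (15<<18) | (5<<12) | (9<<6) | 11
      = 0x3C0000 | 0x005000 | 0x000240 | 0x00000B
      = 0x3C524B
Bytes: (v>>16)&0xFF=3C, (v>>8)&0xFF=52, v&0xFF=4B

Answer: 0x3C524B 3C 52 4B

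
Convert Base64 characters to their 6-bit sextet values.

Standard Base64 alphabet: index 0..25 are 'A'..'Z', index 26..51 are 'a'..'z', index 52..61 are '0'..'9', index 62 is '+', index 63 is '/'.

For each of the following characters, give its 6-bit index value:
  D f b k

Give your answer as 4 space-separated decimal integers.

Answer: 3 31 27 36

Derivation:
'D': A..Z range, ord('D') − ord('A') = 3
'f': a..z range, 26 + ord('f') − ord('a') = 31
'b': a..z range, 26 + ord('b') − ord('a') = 27
'k': a..z range, 26 + ord('k') − ord('a') = 36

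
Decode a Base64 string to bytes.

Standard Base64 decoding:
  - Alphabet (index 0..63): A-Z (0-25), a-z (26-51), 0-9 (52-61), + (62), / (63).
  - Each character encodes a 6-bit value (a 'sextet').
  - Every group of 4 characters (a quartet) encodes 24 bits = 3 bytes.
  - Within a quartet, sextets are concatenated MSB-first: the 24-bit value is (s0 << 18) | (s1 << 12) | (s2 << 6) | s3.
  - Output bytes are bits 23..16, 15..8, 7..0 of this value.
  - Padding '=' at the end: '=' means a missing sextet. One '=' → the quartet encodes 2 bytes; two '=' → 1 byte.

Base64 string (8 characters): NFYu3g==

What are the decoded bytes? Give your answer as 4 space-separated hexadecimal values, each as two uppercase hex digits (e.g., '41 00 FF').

Answer: 34 56 2E DE

Derivation:
After char 0 ('N'=13): chars_in_quartet=1 acc=0xD bytes_emitted=0
After char 1 ('F'=5): chars_in_quartet=2 acc=0x345 bytes_emitted=0
After char 2 ('Y'=24): chars_in_quartet=3 acc=0xD158 bytes_emitted=0
After char 3 ('u'=46): chars_in_quartet=4 acc=0x34562E -> emit 34 56 2E, reset; bytes_emitted=3
After char 4 ('3'=55): chars_in_quartet=1 acc=0x37 bytes_emitted=3
After char 5 ('g'=32): chars_in_quartet=2 acc=0xDE0 bytes_emitted=3
Padding '==': partial quartet acc=0xDE0 -> emit DE; bytes_emitted=4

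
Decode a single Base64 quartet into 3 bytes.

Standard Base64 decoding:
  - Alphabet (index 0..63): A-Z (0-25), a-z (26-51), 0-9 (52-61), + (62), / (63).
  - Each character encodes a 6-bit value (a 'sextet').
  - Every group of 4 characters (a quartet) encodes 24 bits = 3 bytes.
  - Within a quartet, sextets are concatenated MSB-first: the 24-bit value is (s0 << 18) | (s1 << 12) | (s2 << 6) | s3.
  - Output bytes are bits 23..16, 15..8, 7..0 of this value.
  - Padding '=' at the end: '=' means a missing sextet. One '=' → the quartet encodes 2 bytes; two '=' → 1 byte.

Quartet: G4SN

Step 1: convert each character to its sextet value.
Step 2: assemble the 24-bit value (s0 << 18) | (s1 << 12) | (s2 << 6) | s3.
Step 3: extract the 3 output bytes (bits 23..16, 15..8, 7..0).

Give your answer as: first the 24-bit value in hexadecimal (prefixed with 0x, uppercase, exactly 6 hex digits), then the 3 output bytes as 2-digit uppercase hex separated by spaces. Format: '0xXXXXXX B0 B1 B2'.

Sextets: G=6, 4=56, S=18, N=13
24-bit: (6<<18) | (56<<12) | (18<<6) | 13
      = 0x180000 | 0x038000 | 0x000480 | 0x00000D
      = 0x1B848D
Bytes: (v>>16)&0xFF=1B, (v>>8)&0xFF=84, v&0xFF=8D

Answer: 0x1B848D 1B 84 8D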